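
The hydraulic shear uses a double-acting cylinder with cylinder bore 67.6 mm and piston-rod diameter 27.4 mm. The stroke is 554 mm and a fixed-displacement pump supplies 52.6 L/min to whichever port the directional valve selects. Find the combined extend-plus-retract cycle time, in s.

Cap-side area A_cap = π/4 × (67.6 mm)² = 3589 mm^2
Rod-side annular area A_ann = π/4 × (67.6² − 27.4²) = 2999 mm^2
t_ext = A_cap·L/Q = 2.268 s
t_ret = A_ann·L/Q = 1.895 s
t_cycle = t_ext + t_ret

t ≈ 4.16 s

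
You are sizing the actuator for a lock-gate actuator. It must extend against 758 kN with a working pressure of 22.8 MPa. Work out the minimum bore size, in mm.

D ≈ 206 mm

Extension force acts on the full piston face: F = P × (π/4)D².
D = √(4F / (πP)) = √(4 × 758 kN / (π × 22.8 MPa))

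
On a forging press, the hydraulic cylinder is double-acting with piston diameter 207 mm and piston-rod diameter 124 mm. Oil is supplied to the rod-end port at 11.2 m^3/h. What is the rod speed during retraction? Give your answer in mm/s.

v ≈ 144 mm/s

Rod-side annular area A_ann = π/4 × (207² − 124²) = 21580 mm^2
Flow into the rod-end port fills the annular volume.
v = Q / A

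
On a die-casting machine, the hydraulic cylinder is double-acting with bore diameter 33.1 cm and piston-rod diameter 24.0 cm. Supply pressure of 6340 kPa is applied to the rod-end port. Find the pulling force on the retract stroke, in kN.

Rod-side annular area A_ann = π/4 × (33.1² − 24.0²) = 408.1 cm^2
On retraction the pressure acts on the annular area (bore minus rod).
F = P × A_ann

F ≈ 259 kN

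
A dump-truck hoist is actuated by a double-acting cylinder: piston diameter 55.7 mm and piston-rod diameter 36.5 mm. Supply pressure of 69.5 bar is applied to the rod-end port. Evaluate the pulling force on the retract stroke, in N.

Rod-side annular area A_ann = π/4 × (55.7² − 36.5²) = 1390 mm^2
On retraction the pressure acts on the annular area (bore minus rod).
F = P × A_ann

F ≈ 9660 N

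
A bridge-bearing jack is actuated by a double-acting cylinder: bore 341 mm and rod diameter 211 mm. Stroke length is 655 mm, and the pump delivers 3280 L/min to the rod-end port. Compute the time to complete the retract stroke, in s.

Rod-side annular area A_ann = π/4 × (341² − 211²) = 56360 mm^2
Swept volume V = A × L; t = V / Q = A·L / Q

t ≈ 0.675 s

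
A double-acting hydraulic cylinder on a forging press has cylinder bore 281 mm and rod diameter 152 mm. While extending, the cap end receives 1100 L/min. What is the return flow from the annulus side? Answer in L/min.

Q_out ≈ 778 L/min

Cap-side area A_cap = π/4 × (281 mm)² = 62020 mm^2
Rod-side annular area A_ann = π/4 × (281² − 152²) = 43870 mm^2
Piston speed v = Q_in/A_cap; rod-end outflow Q_out = v × A_ann = Q_in × A_ann/A_cap.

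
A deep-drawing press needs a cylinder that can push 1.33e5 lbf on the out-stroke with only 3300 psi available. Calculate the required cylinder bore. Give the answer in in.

Extension force acts on the full piston face: F = P × (π/4)D².
D = √(4F / (πP)) = √(4 × 1.33e5 lbf / (π × 3300 psi))

D ≈ 7.16 in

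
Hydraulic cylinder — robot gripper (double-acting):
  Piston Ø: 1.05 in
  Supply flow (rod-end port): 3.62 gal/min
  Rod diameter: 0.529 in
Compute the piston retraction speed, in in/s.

v ≈ 21.6 in/s

Rod-side annular area A_ann = π/4 × (1.05² − 0.529²) = 0.6461 in^2
Flow into the rod-end port fills the annular volume.
v = Q / A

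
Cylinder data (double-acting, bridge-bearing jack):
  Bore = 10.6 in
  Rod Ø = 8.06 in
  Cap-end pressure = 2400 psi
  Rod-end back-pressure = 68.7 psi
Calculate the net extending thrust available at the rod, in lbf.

F ≈ 2.09e5 lbf

Cap-side area A_cap = π/4 × (10.6 in)² = 88.25 in^2
Rod-side annular area A_ann = π/4 × (10.6² − 8.06²) = 37.23 in^2
Net thrust = P_cap·A_cap − P_rod·A_ann = 2.118e5 lbf − 2557 lbf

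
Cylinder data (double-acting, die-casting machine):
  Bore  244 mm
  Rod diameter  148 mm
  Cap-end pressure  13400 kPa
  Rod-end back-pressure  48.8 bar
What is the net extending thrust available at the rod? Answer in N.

F ≈ 4.82e5 N

Cap-side area A_cap = π/4 × (244 mm)² = 46760 mm^2
Rod-side annular area A_ann = π/4 × (244² − 148²) = 29560 mm^2
Net thrust = P_cap·A_cap − P_rod·A_ann = 6.266e5 N − 1.442e5 N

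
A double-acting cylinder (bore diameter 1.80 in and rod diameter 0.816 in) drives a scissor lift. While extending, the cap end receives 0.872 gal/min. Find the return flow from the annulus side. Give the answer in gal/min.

Q_out ≈ 0.693 gal/min

Cap-side area A_cap = π/4 × (1.80 in)² = 2.545 in^2
Rod-side annular area A_ann = π/4 × (1.80² − 0.816²) = 2.022 in^2
Piston speed v = Q_in/A_cap; rod-end outflow Q_out = v × A_ann = Q_in × A_ann/A_cap.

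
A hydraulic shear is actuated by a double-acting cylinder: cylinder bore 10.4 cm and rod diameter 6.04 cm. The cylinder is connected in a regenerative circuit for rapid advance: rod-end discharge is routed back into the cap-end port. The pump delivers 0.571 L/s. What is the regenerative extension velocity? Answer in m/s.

v ≈ 0.199 m/s

In regeneration the rod-end outflow joins the pump flow into the cap end, so the net volume the pump must supply per unit advance equals the rod cross-section area.
Rod cross-section A_rod = π/4 × (6.04 cm)² = 28.65 cm^2
v = Q_pump / A_rod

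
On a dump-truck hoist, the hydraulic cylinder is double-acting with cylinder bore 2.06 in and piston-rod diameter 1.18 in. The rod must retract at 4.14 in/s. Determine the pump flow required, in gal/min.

Q ≈ 2.41 gal/min

Rod-side annular area A_ann = π/4 × (2.06² − 1.18²) = 2.239 in^2
Q = A × v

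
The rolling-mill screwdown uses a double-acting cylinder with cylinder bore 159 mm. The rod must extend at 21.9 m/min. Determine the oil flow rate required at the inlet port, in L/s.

Cap-side area A_cap = π/4 × (159 mm)² = 19860 mm^2
Q = A × v

Q ≈ 7.25 L/s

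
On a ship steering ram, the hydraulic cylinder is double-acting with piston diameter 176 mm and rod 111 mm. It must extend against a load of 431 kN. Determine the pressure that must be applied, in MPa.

Cap-side area A_cap = π/4 × (176 mm)² = 24330 mm^2
P = F / A = 431 kN / A

P ≈ 17.7 MPa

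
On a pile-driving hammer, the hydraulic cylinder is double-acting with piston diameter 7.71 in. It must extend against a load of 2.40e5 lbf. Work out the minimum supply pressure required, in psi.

Cap-side area A_cap = π/4 × (7.71 in)² = 46.69 in^2
P = F / A = 2.40e5 lbf / A

P ≈ 5140 psi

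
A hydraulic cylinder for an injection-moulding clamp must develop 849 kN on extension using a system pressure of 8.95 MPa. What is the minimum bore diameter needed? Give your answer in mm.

Extension force acts on the full piston face: F = P × (π/4)D².
D = √(4F / (πP)) = √(4 × 849 kN / (π × 8.95 MPa))

D ≈ 348 mm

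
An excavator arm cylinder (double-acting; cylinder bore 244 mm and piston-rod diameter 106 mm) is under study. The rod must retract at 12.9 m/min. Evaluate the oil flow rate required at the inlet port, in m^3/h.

Q ≈ 29.4 m^3/h

Rod-side annular area A_ann = π/4 × (244² − 106²) = 37930 mm^2
Q = A × v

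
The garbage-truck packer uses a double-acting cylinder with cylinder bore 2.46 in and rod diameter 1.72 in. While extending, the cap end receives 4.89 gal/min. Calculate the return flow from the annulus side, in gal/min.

Q_out ≈ 2.50 gal/min

Cap-side area A_cap = π/4 × (2.46 in)² = 4.753 in^2
Rod-side annular area A_ann = π/4 × (2.46² − 1.72²) = 2.429 in^2
Piston speed v = Q_in/A_cap; rod-end outflow Q_out = v × A_ann = Q_in × A_ann/A_cap.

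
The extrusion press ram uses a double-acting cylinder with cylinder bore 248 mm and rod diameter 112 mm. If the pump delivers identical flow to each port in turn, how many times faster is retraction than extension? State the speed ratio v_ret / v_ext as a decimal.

v_ret/v_ext ≈ 1.26

Cap-side area A_cap = π/4 × (248 mm)² = 48310 mm^2
Rod-side annular area A_ann = π/4 × (248² − 112²) = 38450 mm^2
For equal Q, v ∝ 1/A, so v_ret/v_ext = A_cap/A_ann.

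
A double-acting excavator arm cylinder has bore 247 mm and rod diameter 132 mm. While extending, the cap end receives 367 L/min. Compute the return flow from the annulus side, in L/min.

Cap-side area A_cap = π/4 × (247 mm)² = 47920 mm^2
Rod-side annular area A_ann = π/4 × (247² − 132²) = 34230 mm^2
Piston speed v = Q_in/A_cap; rod-end outflow Q_out = v × A_ann = Q_in × A_ann/A_cap.

Q_out ≈ 262 L/min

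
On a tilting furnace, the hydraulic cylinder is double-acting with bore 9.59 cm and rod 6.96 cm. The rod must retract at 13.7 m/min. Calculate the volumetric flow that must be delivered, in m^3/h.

Rod-side annular area A_ann = π/4 × (9.59² − 6.96²) = 34.19 cm^2
Q = A × v

Q ≈ 2.81 m^3/h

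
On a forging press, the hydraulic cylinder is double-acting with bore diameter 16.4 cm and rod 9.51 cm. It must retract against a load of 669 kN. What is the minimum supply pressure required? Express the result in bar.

P ≈ 477 bar

Rod-side annular area A_ann = π/4 × (16.4² − 9.51²) = 140.2 cm^2
Retraction: pressure acts on the annular area.
P = F / A = 669 kN / A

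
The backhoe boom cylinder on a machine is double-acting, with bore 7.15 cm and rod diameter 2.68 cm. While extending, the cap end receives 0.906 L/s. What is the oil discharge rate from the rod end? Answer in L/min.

Q_out ≈ 46.7 L/min

Cap-side area A_cap = π/4 × (7.15 cm)² = 40.15 cm^2
Rod-side annular area A_ann = π/4 × (7.15² − 2.68²) = 34.51 cm^2
Piston speed v = Q_in/A_cap; rod-end outflow Q_out = v × A_ann = Q_in × A_ann/A_cap.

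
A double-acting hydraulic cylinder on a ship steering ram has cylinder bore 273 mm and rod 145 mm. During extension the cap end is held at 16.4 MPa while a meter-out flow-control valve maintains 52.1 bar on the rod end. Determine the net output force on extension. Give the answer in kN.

Cap-side area A_cap = π/4 × (273 mm)² = 58530 mm^2
Rod-side annular area A_ann = π/4 × (273² − 145²) = 42020 mm^2
Net thrust = P_cap·A_cap − P_rod·A_ann = 960.0 kN − 218.9 kN

F ≈ 741 kN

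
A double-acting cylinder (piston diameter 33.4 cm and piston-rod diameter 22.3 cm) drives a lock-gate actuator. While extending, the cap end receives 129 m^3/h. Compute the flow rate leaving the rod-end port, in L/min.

Cap-side area A_cap = π/4 × (33.4 cm)² = 876.2 cm^2
Rod-side annular area A_ann = π/4 × (33.4² − 22.3²) = 485.6 cm^2
Piston speed v = Q_in/A_cap; rod-end outflow Q_out = v × A_ann = Q_in × A_ann/A_cap.

Q_out ≈ 1190 L/min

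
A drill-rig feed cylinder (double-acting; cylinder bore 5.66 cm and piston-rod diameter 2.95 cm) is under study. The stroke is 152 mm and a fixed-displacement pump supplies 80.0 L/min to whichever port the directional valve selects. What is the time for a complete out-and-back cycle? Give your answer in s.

Cap-side area A_cap = π/4 × (5.66 cm)² = 25.16 cm^2
Rod-side annular area A_ann = π/4 × (5.66² − 2.95²) = 18.33 cm^2
t_ext = A_cap·L/Q = 0.2868 s
t_ret = A_ann·L/Q = 0.2089 s
t_cycle = t_ext + t_ret

t ≈ 0.496 s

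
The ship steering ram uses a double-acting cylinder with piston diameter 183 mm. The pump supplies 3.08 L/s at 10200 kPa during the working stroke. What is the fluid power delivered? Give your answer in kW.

Hydraulic power = P × Q

W ≈ 31.4 kW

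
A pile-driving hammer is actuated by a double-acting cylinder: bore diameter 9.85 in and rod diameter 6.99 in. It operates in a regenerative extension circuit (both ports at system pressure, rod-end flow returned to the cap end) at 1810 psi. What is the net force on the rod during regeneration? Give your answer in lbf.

F ≈ 69500 lbf

With equal pressure on both faces, forces on the annular region cancel; the net push is pressure × rod cross-section.
Rod cross-section A_rod = π/4 × (6.99 in)² = 38.37 in^2
F = P × A_rod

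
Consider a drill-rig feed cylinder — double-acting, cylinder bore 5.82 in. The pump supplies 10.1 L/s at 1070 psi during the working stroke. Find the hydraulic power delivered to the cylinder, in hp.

W ≈ 99.9 hp

Hydraulic power = P × Q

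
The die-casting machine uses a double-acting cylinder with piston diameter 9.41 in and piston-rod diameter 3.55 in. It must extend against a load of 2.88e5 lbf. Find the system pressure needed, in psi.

Cap-side area A_cap = π/4 × (9.41 in)² = 69.55 in^2
P = F / A = 2.88e5 lbf / A

P ≈ 4140 psi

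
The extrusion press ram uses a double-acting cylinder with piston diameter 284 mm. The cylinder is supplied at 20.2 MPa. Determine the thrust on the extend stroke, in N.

F ≈ 1.28e6 N

Cap-side area A_cap = π/4 × (284 mm)² = 63350 mm^2
F = P × A_cap = 20.2 MPa × A_cap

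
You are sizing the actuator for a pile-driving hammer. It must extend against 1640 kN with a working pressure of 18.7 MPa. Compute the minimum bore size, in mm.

D ≈ 334 mm

Extension force acts on the full piston face: F = P × (π/4)D².
D = √(4F / (πP)) = √(4 × 1640 kN / (π × 18.7 MPa))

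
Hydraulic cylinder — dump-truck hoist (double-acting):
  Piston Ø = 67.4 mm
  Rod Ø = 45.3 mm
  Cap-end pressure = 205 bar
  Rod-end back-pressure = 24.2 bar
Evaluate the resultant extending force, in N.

Cap-side area A_cap = π/4 × (67.4 mm)² = 3568 mm^2
Rod-side annular area A_ann = π/4 × (67.4² − 45.3²) = 1956 mm^2
Net thrust = P_cap·A_cap − P_rod·A_ann = 73140 N − 4734 N

F ≈ 68400 N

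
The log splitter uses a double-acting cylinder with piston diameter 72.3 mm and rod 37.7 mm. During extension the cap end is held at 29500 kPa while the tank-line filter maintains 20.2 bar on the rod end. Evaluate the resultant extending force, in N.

Cap-side area A_cap = π/4 × (72.3 mm)² = 4106 mm^2
Rod-side annular area A_ann = π/4 × (72.3² − 37.7²) = 2989 mm^2
Net thrust = P_cap·A_cap − P_rod·A_ann = 1.211e5 N − 6038 N

F ≈ 1.15e5 N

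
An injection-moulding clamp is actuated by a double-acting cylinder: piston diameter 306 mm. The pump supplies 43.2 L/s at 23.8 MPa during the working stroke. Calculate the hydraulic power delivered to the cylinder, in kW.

W ≈ 1030 kW

Hydraulic power = P × Q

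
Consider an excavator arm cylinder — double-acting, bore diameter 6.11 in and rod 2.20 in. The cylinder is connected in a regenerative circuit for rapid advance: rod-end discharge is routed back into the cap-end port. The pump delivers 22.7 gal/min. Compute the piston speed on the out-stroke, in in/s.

v ≈ 23.0 in/s

In regeneration the rod-end outflow joins the pump flow into the cap end, so the net volume the pump must supply per unit advance equals the rod cross-section area.
Rod cross-section A_rod = π/4 × (2.20 in)² = 3.801 in^2
v = Q_pump / A_rod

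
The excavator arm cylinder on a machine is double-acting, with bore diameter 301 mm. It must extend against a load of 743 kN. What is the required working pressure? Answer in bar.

P ≈ 104 bar

Cap-side area A_cap = π/4 × (301 mm)² = 71160 mm^2
P = F / A = 743 kN / A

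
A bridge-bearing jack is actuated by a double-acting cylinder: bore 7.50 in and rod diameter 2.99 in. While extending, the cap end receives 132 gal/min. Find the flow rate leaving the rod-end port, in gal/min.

Cap-side area A_cap = π/4 × (7.50 in)² = 44.18 in^2
Rod-side annular area A_ann = π/4 × (7.50² − 2.99²) = 37.16 in^2
Piston speed v = Q_in/A_cap; rod-end outflow Q_out = v × A_ann = Q_in × A_ann/A_cap.

Q_out ≈ 111 gal/min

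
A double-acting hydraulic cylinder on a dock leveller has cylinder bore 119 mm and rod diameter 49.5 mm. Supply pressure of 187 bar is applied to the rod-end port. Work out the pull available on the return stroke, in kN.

F ≈ 172 kN

Rod-side annular area A_ann = π/4 × (119² − 49.5²) = 9198 mm^2
On retraction the pressure acts on the annular area (bore minus rod).
F = P × A_ann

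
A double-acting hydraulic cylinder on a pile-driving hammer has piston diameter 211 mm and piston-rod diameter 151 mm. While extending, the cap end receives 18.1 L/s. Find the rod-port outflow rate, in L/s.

Q_out ≈ 8.83 L/s

Cap-side area A_cap = π/4 × (211 mm)² = 34970 mm^2
Rod-side annular area A_ann = π/4 × (211² − 151²) = 17060 mm^2
Piston speed v = Q_in/A_cap; rod-end outflow Q_out = v × A_ann = Q_in × A_ann/A_cap.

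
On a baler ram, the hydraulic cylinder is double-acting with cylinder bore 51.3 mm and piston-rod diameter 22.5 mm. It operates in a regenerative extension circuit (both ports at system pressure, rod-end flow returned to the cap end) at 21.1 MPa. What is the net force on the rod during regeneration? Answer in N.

F ≈ 8390 N

With equal pressure on both faces, forces on the annular region cancel; the net push is pressure × rod cross-section.
Rod cross-section A_rod = π/4 × (22.5 mm)² = 397.6 mm^2
F = P × A_rod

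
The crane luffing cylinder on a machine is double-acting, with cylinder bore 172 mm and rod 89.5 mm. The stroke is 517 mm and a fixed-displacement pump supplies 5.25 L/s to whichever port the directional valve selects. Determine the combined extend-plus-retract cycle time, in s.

Cap-side area A_cap = π/4 × (172 mm)² = 23240 mm^2
Rod-side annular area A_ann = π/4 × (172² − 89.5²) = 16940 mm^2
t_ext = A_cap·L/Q = 2.288 s
t_ret = A_ann·L/Q = 1.669 s
t_cycle = t_ext + t_ret

t ≈ 3.96 s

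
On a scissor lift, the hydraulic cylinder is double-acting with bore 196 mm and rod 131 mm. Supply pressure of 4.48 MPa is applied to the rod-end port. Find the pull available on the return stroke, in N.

F ≈ 74800 N

Rod-side annular area A_ann = π/4 × (196² − 131²) = 16690 mm^2
On retraction the pressure acts on the annular area (bore minus rod).
F = P × A_ann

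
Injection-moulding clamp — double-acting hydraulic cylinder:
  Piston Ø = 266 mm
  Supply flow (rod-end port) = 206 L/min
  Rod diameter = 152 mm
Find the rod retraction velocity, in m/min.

v ≈ 5.50 m/min

Rod-side annular area A_ann = π/4 × (266² − 152²) = 37430 mm^2
Flow into the rod-end port fills the annular volume.
v = Q / A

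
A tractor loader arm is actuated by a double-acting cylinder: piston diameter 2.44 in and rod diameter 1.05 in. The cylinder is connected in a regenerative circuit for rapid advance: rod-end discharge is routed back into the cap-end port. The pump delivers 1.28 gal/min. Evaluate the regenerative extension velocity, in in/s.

v ≈ 5.69 in/s

In regeneration the rod-end outflow joins the pump flow into the cap end, so the net volume the pump must supply per unit advance equals the rod cross-section area.
Rod cross-section A_rod = π/4 × (1.05 in)² = 0.8659 in^2
v = Q_pump / A_rod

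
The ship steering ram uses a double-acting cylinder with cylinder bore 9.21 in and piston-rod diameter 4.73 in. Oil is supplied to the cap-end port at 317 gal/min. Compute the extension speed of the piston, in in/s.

v ≈ 18.3 in/s

Cap-side area A_cap = π/4 × (9.21 in)² = 66.62 in^2
v = Q / A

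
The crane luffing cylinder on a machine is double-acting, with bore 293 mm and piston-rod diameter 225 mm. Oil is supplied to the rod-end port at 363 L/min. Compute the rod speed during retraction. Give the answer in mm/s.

Rod-side annular area A_ann = π/4 × (293² − 225²) = 27660 mm^2
Flow into the rod-end port fills the annular volume.
v = Q / A

v ≈ 219 mm/s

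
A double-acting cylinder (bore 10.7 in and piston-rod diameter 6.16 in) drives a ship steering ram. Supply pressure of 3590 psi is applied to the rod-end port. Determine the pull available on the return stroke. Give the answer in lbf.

Rod-side annular area A_ann = π/4 × (10.7² − 6.16²) = 60.12 in^2
On retraction the pressure acts on the annular area (bore minus rod).
F = P × A_ann

F ≈ 2.16e5 lbf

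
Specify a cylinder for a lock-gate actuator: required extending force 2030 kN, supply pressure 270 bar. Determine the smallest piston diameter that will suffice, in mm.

Extension force acts on the full piston face: F = P × (π/4)D².
D = √(4F / (πP)) = √(4 × 2030 kN / (π × 270 bar))

D ≈ 309 mm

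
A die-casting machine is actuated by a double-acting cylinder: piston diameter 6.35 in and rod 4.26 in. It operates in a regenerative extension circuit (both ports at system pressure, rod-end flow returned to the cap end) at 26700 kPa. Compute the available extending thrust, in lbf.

F ≈ 55200 lbf

With equal pressure on both faces, forces on the annular region cancel; the net push is pressure × rod cross-section.
Rod cross-section A_rod = π/4 × (4.26 in)² = 14.25 in^2
F = P × A_rod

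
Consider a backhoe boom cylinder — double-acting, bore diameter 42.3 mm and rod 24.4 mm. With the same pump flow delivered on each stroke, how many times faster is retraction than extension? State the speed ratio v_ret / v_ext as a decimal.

v_ret/v_ext ≈ 1.50

Cap-side area A_cap = π/4 × (42.3 mm)² = 1405 mm^2
Rod-side annular area A_ann = π/4 × (42.3² − 24.4²) = 937.7 mm^2
For equal Q, v ∝ 1/A, so v_ret/v_ext = A_cap/A_ann.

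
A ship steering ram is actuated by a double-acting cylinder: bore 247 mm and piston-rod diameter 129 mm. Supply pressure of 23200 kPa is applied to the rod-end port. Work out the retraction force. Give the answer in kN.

Rod-side annular area A_ann = π/4 × (247² − 129²) = 34850 mm^2
On retraction the pressure acts on the annular area (bore minus rod).
F = P × A_ann

F ≈ 808 kN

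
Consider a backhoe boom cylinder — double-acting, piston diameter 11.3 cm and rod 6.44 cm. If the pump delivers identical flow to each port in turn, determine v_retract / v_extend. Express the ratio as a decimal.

v_ret/v_ext ≈ 1.48

Cap-side area A_cap = π/4 × (11.3 cm)² = 100.3 cm^2
Rod-side annular area A_ann = π/4 × (11.3² − 6.44²) = 67.71 cm^2
For equal Q, v ∝ 1/A, so v_ret/v_ext = A_cap/A_ann.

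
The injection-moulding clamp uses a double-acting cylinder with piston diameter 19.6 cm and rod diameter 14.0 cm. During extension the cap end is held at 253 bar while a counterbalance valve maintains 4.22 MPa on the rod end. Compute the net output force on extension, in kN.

Cap-side area A_cap = π/4 × (19.6 cm)² = 301.7 cm^2
Rod-side annular area A_ann = π/4 × (19.6² − 14.0²) = 147.8 cm^2
Net thrust = P_cap·A_cap − P_rod·A_ann = 763.3 kN − 62.36 kN

F ≈ 701 kN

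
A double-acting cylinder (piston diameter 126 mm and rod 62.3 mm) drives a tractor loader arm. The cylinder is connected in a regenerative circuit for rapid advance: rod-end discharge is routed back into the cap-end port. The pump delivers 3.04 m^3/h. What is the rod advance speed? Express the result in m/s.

v ≈ 0.277 m/s

In regeneration the rod-end outflow joins the pump flow into the cap end, so the net volume the pump must supply per unit advance equals the rod cross-section area.
Rod cross-section A_rod = π/4 × (62.3 mm)² = 3048 mm^2
v = Q_pump / A_rod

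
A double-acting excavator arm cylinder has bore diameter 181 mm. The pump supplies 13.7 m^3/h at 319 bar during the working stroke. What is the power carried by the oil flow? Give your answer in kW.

W ≈ 121 kW

Hydraulic power = P × Q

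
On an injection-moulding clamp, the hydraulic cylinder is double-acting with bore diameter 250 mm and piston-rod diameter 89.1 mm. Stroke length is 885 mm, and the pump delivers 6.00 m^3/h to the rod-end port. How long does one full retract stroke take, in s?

t ≈ 22.8 s

Rod-side annular area A_ann = π/4 × (250² − 89.1²) = 42850 mm^2
Swept volume V = A × L; t = V / Q = A·L / Q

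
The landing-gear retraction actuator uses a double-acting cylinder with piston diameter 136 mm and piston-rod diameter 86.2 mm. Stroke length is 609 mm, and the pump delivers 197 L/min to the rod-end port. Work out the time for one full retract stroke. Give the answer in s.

Rod-side annular area A_ann = π/4 × (136² − 86.2²) = 8691 mm^2
Swept volume V = A × L; t = V / Q = A·L / Q

t ≈ 1.61 s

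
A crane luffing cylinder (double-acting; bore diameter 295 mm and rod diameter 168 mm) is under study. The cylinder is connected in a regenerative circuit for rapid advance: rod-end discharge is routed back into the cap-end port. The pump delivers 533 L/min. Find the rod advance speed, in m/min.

v ≈ 24.0 m/min

In regeneration the rod-end outflow joins the pump flow into the cap end, so the net volume the pump must supply per unit advance equals the rod cross-section area.
Rod cross-section A_rod = π/4 × (168 mm)² = 22170 mm^2
v = Q_pump / A_rod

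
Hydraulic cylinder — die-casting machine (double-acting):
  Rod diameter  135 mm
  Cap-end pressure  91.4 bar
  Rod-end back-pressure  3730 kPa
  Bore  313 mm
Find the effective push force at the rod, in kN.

Cap-side area A_cap = π/4 × (313 mm)² = 76940 mm^2
Rod-side annular area A_ann = π/4 × (313² − 135²) = 62630 mm^2
Net thrust = P_cap·A_cap − P_rod·A_ann = 703.3 kN − 233.6 kN

F ≈ 470 kN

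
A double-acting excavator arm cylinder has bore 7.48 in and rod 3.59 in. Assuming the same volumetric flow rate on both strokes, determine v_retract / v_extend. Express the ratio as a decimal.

v_ret/v_ext ≈ 1.30

Cap-side area A_cap = π/4 × (7.48 in)² = 43.94 in^2
Rod-side annular area A_ann = π/4 × (7.48² − 3.59²) = 33.82 in^2
For equal Q, v ∝ 1/A, so v_ret/v_ext = A_cap/A_ann.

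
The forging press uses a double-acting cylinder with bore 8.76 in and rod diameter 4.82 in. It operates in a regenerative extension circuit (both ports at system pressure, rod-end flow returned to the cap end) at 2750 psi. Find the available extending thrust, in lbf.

F ≈ 50200 lbf

With equal pressure on both faces, forces on the annular region cancel; the net push is pressure × rod cross-section.
Rod cross-section A_rod = π/4 × (4.82 in)² = 18.25 in^2
F = P × A_rod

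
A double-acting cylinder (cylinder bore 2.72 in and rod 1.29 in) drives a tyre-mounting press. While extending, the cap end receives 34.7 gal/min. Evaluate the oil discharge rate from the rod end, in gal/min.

Q_out ≈ 26.9 gal/min

Cap-side area A_cap = π/4 × (2.72 in)² = 5.811 in^2
Rod-side annular area A_ann = π/4 × (2.72² − 1.29²) = 4.504 in^2
Piston speed v = Q_in/A_cap; rod-end outflow Q_out = v × A_ann = Q_in × A_ann/A_cap.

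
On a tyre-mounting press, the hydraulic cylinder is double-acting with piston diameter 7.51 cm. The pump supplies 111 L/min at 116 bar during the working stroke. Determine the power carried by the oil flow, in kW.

W ≈ 21.5 kW

Hydraulic power = P × Q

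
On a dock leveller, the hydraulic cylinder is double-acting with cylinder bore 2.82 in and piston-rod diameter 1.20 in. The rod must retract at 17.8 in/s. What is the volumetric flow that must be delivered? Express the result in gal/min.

Q ≈ 23.6 gal/min

Rod-side annular area A_ann = π/4 × (2.82² − 1.20²) = 5.115 in^2
Q = A × v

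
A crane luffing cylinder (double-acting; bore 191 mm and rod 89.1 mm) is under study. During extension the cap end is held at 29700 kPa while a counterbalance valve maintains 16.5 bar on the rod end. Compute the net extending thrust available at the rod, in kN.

Cap-side area A_cap = π/4 × (191 mm)² = 28650 mm^2
Rod-side annular area A_ann = π/4 × (191² − 89.1²) = 22420 mm^2
Net thrust = P_cap·A_cap − P_rod·A_ann = 851.0 kN − 36.99 kN

F ≈ 814 kN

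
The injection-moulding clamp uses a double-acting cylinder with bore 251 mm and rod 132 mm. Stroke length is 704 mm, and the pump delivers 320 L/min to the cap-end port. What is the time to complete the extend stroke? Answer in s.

Cap-side area A_cap = π/4 × (251 mm)² = 49480 mm^2
Swept volume V = A × L; t = V / Q = A·L / Q

t ≈ 6.53 s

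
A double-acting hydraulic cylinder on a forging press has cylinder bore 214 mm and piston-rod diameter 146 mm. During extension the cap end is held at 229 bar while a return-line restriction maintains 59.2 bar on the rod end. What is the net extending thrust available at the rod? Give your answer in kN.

F ≈ 710 kN

Cap-side area A_cap = π/4 × (214 mm)² = 35970 mm^2
Rod-side annular area A_ann = π/4 × (214² − 146²) = 19230 mm^2
Net thrust = P_cap·A_cap − P_rod·A_ann = 823.7 kN − 113.8 kN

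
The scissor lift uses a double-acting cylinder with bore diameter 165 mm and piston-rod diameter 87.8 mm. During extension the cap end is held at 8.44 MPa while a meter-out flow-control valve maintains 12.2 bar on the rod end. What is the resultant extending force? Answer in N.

Cap-side area A_cap = π/4 × (165 mm)² = 21380 mm^2
Rod-side annular area A_ann = π/4 × (165² − 87.8²) = 15330 mm^2
Net thrust = P_cap·A_cap − P_rod·A_ann = 1.805e5 N − 18700 N

F ≈ 1.62e5 N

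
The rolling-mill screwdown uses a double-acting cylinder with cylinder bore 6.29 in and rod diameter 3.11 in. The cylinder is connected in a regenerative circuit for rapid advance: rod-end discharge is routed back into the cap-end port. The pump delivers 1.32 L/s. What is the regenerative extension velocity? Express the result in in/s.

In regeneration the rod-end outflow joins the pump flow into the cap end, so the net volume the pump must supply per unit advance equals the rod cross-section area.
Rod cross-section A_rod = π/4 × (3.11 in)² = 7.596 in^2
v = Q_pump / A_rod

v ≈ 10.6 in/s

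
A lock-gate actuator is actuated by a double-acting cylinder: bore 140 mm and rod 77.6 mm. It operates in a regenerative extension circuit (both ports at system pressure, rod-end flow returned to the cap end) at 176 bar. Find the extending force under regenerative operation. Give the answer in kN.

F ≈ 83.2 kN

With equal pressure on both faces, forces on the annular region cancel; the net push is pressure × rod cross-section.
Rod cross-section A_rod = π/4 × (77.6 mm)² = 4729 mm^2
F = P × A_rod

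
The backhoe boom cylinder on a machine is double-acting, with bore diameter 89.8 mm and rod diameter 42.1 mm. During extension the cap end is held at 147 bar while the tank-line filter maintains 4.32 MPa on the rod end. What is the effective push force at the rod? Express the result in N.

F ≈ 71800 N

Cap-side area A_cap = π/4 × (89.8 mm)² = 6333 mm^2
Rod-side annular area A_ann = π/4 × (89.8² − 42.1²) = 4941 mm^2
Net thrust = P_cap·A_cap − P_rod·A_ann = 93100 N − 21350 N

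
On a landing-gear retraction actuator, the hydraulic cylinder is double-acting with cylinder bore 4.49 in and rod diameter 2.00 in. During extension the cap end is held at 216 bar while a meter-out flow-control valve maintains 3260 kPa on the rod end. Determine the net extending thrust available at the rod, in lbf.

Cap-side area A_cap = π/4 × (4.49 in)² = 15.83 in^2
Rod-side annular area A_ann = π/4 × (4.49² − 2.00²) = 12.69 in^2
Net thrust = P_cap·A_cap − P_rod·A_ann = 49600 lbf − 6001 lbf

F ≈ 43600 lbf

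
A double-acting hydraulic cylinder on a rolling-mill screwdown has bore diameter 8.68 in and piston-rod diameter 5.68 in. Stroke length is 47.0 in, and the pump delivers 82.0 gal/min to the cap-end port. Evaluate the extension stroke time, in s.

Cap-side area A_cap = π/4 × (8.68 in)² = 59.17 in^2
Swept volume V = A × L; t = V / Q = A·L / Q

t ≈ 8.81 s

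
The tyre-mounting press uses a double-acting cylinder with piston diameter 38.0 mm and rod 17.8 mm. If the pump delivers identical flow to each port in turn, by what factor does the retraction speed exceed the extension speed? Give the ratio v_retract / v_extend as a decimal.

v_ret/v_ext ≈ 1.28

Cap-side area A_cap = π/4 × (38.0 mm)² = 1134 mm^2
Rod-side annular area A_ann = π/4 × (38.0² − 17.8²) = 885.3 mm^2
For equal Q, v ∝ 1/A, so v_ret/v_ext = A_cap/A_ann.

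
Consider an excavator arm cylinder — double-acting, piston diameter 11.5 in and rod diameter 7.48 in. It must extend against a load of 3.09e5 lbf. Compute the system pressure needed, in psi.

P ≈ 2970 psi

Cap-side area A_cap = π/4 × (11.5 in)² = 103.9 in^2
P = F / A = 3.09e5 lbf / A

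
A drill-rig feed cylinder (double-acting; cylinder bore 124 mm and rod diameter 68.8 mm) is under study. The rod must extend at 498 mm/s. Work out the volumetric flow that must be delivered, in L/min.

Q ≈ 361 L/min

Cap-side area A_cap = π/4 × (124 mm)² = 12080 mm^2
Q = A × v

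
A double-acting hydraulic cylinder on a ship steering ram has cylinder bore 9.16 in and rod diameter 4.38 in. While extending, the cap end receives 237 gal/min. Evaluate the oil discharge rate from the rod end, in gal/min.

Q_out ≈ 183 gal/min

Cap-side area A_cap = π/4 × (9.16 in)² = 65.90 in^2
Rod-side annular area A_ann = π/4 × (9.16² − 4.38²) = 50.83 in^2
Piston speed v = Q_in/A_cap; rod-end outflow Q_out = v × A_ann = Q_in × A_ann/A_cap.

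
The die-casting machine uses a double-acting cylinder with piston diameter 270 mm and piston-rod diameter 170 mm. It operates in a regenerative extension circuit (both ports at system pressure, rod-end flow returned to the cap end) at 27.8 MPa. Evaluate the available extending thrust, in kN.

F ≈ 631 kN

With equal pressure on both faces, forces on the annular region cancel; the net push is pressure × rod cross-section.
Rod cross-section A_rod = π/4 × (170 mm)² = 22700 mm^2
F = P × A_rod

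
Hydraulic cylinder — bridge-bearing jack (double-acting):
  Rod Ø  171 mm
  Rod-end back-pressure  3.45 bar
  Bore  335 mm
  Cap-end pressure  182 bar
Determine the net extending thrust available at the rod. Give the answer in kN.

Cap-side area A_cap = π/4 × (335 mm)² = 88140 mm^2
Rod-side annular area A_ann = π/4 × (335² − 171²) = 65180 mm^2
Net thrust = P_cap·A_cap − P_rod·A_ann = 1604 kN − 22.49 kN

F ≈ 1580 kN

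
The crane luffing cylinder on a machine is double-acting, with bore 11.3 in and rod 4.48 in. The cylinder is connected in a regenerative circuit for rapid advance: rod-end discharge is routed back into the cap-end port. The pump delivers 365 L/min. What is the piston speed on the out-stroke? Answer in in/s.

In regeneration the rod-end outflow joins the pump flow into the cap end, so the net volume the pump must supply per unit advance equals the rod cross-section area.
Rod cross-section A_rod = π/4 × (4.48 in)² = 15.76 in^2
v = Q_pump / A_rod

v ≈ 23.6 in/s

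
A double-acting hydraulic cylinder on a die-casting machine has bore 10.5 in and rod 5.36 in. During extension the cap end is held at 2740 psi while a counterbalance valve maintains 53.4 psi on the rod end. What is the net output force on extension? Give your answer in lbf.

Cap-side area A_cap = π/4 × (10.5 in)² = 86.59 in^2
Rod-side annular area A_ann = π/4 × (10.5² − 5.36²) = 64.03 in^2
Net thrust = P_cap·A_cap − P_rod·A_ann = 2.373e5 lbf − 3419 lbf

F ≈ 2.34e5 lbf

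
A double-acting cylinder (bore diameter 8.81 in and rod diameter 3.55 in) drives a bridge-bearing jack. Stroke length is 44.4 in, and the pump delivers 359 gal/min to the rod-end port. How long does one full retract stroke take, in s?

t ≈ 1.64 s

Rod-side annular area A_ann = π/4 × (8.81² − 3.55²) = 51.06 in^2
Swept volume V = A × L; t = V / Q = A·L / Q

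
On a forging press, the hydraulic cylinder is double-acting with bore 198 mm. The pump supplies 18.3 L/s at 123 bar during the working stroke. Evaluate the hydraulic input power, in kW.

Hydraulic power = P × Q

W ≈ 225 kW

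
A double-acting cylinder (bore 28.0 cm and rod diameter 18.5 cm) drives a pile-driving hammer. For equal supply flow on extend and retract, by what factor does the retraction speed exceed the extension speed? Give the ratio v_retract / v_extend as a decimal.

Cap-side area A_cap = π/4 × (28.0 cm)² = 615.8 cm^2
Rod-side annular area A_ann = π/4 × (28.0² − 18.5²) = 346.9 cm^2
For equal Q, v ∝ 1/A, so v_ret/v_ext = A_cap/A_ann.

v_ret/v_ext ≈ 1.77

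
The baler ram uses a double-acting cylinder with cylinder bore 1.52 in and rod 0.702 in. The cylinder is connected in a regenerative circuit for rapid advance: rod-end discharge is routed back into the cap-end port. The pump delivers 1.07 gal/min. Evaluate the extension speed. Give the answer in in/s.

v ≈ 10.6 in/s

In regeneration the rod-end outflow joins the pump flow into the cap end, so the net volume the pump must supply per unit advance equals the rod cross-section area.
Rod cross-section A_rod = π/4 × (0.702 in)² = 0.3870 in^2
v = Q_pump / A_rod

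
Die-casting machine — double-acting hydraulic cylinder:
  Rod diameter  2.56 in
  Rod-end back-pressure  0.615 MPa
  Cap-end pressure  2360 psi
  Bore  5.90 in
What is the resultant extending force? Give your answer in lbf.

Cap-side area A_cap = π/4 × (5.90 in)² = 27.34 in^2
Rod-side annular area A_ann = π/4 × (5.90² − 2.56²) = 22.19 in^2
Net thrust = P_cap·A_cap − P_rod·A_ann = 64520 lbf − 1980 lbf

F ≈ 62500 lbf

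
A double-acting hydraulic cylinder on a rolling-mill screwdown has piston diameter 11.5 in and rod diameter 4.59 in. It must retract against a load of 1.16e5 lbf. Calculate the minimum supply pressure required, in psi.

P ≈ 1330 psi

Rod-side annular area A_ann = π/4 × (11.5² − 4.59²) = 87.32 in^2
Retraction: pressure acts on the annular area.
P = F / A = 1.16e5 lbf / A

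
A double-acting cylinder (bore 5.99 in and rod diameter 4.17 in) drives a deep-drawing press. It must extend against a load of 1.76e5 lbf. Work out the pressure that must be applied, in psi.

Cap-side area A_cap = π/4 × (5.99 in)² = 28.18 in^2
P = F / A = 1.76e5 lbf / A

P ≈ 6250 psi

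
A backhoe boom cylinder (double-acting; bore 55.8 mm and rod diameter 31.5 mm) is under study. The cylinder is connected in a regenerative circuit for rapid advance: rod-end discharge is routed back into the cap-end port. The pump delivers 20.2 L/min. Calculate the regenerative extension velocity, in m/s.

In regeneration the rod-end outflow joins the pump flow into the cap end, so the net volume the pump must supply per unit advance equals the rod cross-section area.
Rod cross-section A_rod = π/4 × (31.5 mm)² = 779.3 mm^2
v = Q_pump / A_rod

v ≈ 0.432 m/s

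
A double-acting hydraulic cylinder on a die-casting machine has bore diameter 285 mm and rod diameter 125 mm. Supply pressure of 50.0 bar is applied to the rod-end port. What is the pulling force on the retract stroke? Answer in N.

Rod-side annular area A_ann = π/4 × (285² − 125²) = 51520 mm^2
On retraction the pressure acts on the annular area (bore minus rod).
F = P × A_ann

F ≈ 2.58e5 N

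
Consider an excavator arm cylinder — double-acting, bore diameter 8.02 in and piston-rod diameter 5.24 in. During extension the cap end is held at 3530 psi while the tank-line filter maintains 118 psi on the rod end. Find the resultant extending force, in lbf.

Cap-side area A_cap = π/4 × (8.02 in)² = 50.52 in^2
Rod-side annular area A_ann = π/4 × (8.02² − 5.24²) = 28.95 in^2
Net thrust = P_cap·A_cap − P_rod·A_ann = 1.783e5 lbf − 3416 lbf

F ≈ 1.75e5 lbf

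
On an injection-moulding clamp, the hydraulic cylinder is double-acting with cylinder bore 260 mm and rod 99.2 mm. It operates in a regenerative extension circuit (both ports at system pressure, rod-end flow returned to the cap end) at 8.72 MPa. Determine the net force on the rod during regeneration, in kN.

F ≈ 67.4 kN

With equal pressure on both faces, forces on the annular region cancel; the net push is pressure × rod cross-section.
Rod cross-section A_rod = π/4 × (99.2 mm)² = 7729 mm^2
F = P × A_rod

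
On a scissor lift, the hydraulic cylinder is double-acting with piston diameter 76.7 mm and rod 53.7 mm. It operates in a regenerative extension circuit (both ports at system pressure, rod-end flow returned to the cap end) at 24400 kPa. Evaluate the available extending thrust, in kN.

F ≈ 55.3 kN

With equal pressure on both faces, forces on the annular region cancel; the net push is pressure × rod cross-section.
Rod cross-section A_rod = π/4 × (53.7 mm)² = 2265 mm^2
F = P × A_rod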